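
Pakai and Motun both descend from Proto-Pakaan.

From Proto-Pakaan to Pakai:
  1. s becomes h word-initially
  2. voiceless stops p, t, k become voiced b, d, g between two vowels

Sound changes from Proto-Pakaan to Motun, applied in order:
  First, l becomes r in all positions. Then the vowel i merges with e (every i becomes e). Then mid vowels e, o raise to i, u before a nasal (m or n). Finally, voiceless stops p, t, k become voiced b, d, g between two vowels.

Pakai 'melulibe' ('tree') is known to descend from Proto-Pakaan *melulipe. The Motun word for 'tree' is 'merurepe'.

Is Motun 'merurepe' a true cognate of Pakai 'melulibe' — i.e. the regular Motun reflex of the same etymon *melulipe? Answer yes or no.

Derive the expected Motun reflex of *melulipe:
Motun: *melulipe > meruripe > merurepe > merurebe  (by unconditioned shift, vowel merger, intervocalic voicing)
The regular Motun reflex would be 'merurebe', but the attested form is 'merurepe'. The correspondence is irregular, so they are not cognates (the Motun form has a different source).

no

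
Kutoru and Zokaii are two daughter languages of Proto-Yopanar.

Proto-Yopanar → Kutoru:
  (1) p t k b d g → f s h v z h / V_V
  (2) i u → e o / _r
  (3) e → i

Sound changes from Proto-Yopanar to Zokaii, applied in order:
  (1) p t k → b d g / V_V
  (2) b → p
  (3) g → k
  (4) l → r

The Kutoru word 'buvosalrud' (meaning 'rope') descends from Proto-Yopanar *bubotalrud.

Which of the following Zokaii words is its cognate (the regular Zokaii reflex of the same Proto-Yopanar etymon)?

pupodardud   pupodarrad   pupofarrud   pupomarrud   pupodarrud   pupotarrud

Zokaii: *bubotalrud
  bubotalrud → bubodalrud   [intervocalic voicing]
  bubodalrud → pupodalrud   [unconditioned shift]
  pupodalrud (rule 3 does not apply)
  pupodalrud → pupodarrud   [unconditioned shift]
  giving Zokaii pupodarrud.

pupodarrud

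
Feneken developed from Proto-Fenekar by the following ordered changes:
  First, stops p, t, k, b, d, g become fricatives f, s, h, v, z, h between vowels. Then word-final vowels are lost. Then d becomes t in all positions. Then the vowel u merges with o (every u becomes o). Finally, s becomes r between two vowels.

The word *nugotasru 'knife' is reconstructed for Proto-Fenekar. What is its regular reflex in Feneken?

nohorasr

Feneken: start from *nugotasru.
  rule 1 (intervocalic lenition): nugotasru → nuhosasru
  rule 2 (apocope): nuhosasru → nuhosasr
  rule 3: no change — nuhosasr
  rule 4 (vowel merger): nuhosasr → nohosasr
  rule 5 (rhotacism): nohosasr → nohorasr
  ⇒ Feneken nohorasr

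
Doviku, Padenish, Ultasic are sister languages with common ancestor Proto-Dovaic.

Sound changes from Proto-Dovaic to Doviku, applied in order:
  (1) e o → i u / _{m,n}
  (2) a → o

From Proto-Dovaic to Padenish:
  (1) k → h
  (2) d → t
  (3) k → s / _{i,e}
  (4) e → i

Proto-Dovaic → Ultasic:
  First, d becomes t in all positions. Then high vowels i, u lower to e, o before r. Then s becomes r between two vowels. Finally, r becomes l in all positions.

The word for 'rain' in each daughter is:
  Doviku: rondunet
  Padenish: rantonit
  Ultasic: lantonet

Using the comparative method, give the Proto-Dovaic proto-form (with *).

Position 4: Doviku has d, Padenish has t, Ultasic has t. Doviku preserves d here (none of its changes turn any other segment into d), so the proto-segment is *d.
Position 7: Doviku has e, Padenish has i, Ultasic has e. Doviku preserves e here (none of its changes turn any other segment into e), so the proto-segment is *e.
Continuing position by position gives *randonet; check it forward:
Doviku: *randonet
  randonet → randunet   [pre-nasal raising]
  randunet → rondunet   [vowel merger]
  giving Doviku rondunet.
Padenish: *randonet > rantonet > rantonit  (by unconditioned shift, vowel merger)
Ultasic: *randonet > rantonet > lantonet  (by unconditioned shift, unconditioned shift)
No other proto-form is consistent with every reflex, so the reconstruction is *randonet.

*randonet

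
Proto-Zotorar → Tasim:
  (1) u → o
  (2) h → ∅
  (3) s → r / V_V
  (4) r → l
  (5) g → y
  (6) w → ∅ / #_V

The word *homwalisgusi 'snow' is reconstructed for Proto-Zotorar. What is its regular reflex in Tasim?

omwalisyoli

Tasim: start from *homwalisgusi.
  rule 1 (vowel merger): homwalisgusi → homwalisgosi
  rule 2 (h-loss): homwalisgosi → omwalisgosi
  rule 3 (rhotacism): omwalisgosi → omwalisgori
  rule 4 (unconditioned shift): omwalisgori → omwalisgoli
  rule 5 (unconditioned shift): omwalisgoli → omwalisyoli
  rule 6: no change — omwalisyoli
  ⇒ Tasim omwalisyoli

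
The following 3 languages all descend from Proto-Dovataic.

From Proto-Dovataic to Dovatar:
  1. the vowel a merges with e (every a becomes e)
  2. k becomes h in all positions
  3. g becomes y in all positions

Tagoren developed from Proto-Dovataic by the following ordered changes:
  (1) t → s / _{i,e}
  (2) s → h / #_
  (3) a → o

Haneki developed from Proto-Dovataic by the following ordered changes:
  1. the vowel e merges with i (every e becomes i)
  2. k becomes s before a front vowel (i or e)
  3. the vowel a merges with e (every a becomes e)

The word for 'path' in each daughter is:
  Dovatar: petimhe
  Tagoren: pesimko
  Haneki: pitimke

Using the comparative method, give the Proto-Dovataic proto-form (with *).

*petimka

Position 2: Dovatar has e, Tagoren has e, Haneki has i. Tagoren preserves e here (none of its changes turn any other segment into e), so the proto-segment is *e.
Position 3: Dovatar has t, Tagoren has s, Haneki has t. Dovatar preserves t here (none of its changes turn any other segment into t), so the proto-segment is *t.
Verify the candidate proto-form against each daughter:
Dovatar: *petimka > petimke > petimhe  (by vowel merger, unconditioned shift)
Tagoren: *petimka
  petimka → pesimka   [palatalisation]
  pesimka (rule 2 does not apply)
  pesimka → pesimko   [vowel merger]
  giving Tagoren pesimko.
Haneki: *petimka > pitimka > pitimke  (by vowel merger, vowel merger)
Only *petimka yields all of Dovatar petimhe, Tagoren pesimko, Haneki pitimke.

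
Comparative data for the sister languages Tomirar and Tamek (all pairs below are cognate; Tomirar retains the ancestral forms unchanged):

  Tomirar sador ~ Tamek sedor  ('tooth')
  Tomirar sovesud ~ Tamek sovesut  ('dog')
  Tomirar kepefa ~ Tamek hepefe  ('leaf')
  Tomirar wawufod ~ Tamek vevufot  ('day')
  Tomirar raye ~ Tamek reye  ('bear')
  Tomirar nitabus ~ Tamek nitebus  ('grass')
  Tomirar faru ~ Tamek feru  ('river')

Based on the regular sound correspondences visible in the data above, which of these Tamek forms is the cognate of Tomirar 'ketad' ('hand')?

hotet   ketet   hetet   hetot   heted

kepefa ~ hepefe — Tomirar k corresponds to Tamek h word-initially before a front vowel.
sador ~ sedor, wawufod ~ vevufot — Tomirar a corresponds to Tamek e after a consonant, before a consonant other than r, m, n, p, b, f, v.
sovesud ~ sovesut, wawufod ~ vevufot — Tomirar d corresponds to Tamek t word-finally.
Applying these to Tomirar 'ketad':
  ketad → hetad   (k→h word-initially before a front vowel)
  hetad → heted   (a→e after a consonant, before a consonant other than r, m, n, p, b, f, v)
  heted → hetet   (d→t word-finally)
So the Tamek cognate is 'hetet'.

hetet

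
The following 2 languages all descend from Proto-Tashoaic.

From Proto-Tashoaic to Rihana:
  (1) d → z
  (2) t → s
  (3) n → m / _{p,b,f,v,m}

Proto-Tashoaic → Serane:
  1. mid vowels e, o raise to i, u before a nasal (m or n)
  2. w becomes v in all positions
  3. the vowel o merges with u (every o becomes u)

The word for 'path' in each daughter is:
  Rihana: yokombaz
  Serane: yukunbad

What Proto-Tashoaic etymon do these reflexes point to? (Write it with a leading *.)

*yokonbad

Position 2: Rihana has o, Serane has u. Rihana preserves o here (none of its changes turn any other segment into o), so the proto-segment is *o.
Position 4: Rihana has o, Serane has u. Rihana preserves o here (none of its changes turn any other segment into o), so the proto-segment is *o.
Position 5: Rihana has m, Serane has n. Serane preserves n here (none of its changes turn any other segment into n), so the proto-segment is *n.
Continuing position by position gives *yokonbad; check it forward:
Rihana: *yokonbad
  yokonbad → yokonbaz   [unconditioned shift]
  yokonbaz (rule 2 does not apply)
  yokonbaz → yokombaz   [nasal place assimilation]
  giving Rihana yokombaz.
Serane: start from *yokonbad.
  rule 1 (pre-nasal raising): yokonbad → yokunbad
  rule 2: no change — yokunbad
  rule 3 (vowel merger): yokunbad → yukunbad
  ⇒ Serane yukunbad
No other proto-form is consistent with every reflex, so the reconstruction is *yokonbad.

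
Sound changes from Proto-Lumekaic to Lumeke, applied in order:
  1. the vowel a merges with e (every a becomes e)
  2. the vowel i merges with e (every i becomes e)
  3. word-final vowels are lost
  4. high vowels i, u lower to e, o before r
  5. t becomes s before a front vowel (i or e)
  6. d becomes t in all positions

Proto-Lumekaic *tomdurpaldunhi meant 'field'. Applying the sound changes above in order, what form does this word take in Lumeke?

Lumeke: start from *tomdurpaldunhi.
  rule 1 (vowel merger): tomdurpaldunhi → tomdurpeldunhi
  rule 2 (vowel merger): tomdurpeldunhi → tomdurpeldunhe
  rule 3 (apocope): tomdurpeldunhe → tomdurpeldunh
  rule 4 (pre-rhotic lowering): tomdurpeldunh → tomdorpeldunh
  rule 5: no change — tomdorpeldunh
  rule 6 (unconditioned shift): tomdorpeldunh → tomtorpeltunh
  ⇒ Lumeke tomtorpeltunh

tomtorpeltunh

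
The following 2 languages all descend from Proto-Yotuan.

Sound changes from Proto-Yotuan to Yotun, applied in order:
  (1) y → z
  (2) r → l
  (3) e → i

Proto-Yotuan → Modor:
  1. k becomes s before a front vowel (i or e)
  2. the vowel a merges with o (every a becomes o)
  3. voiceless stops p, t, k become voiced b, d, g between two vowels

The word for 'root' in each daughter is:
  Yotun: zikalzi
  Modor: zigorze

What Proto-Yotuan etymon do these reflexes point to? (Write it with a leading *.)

*zikarze

Position 5: Yotun has l, Modor has r. Modor preserves r here (none of its changes turn any other segment into r), so the proto-segment is *r.
Position 4: Yotun has a, Modor has o. Yotun preserves a here (none of its changes turn any other segment into a), so the proto-segment is *a.
Continuing position by position gives *zikarze; check it forward:
Yotun: start from *zikarze.
  rule 1: no change — zikarze
  rule 2 (unconditioned shift): zikarze → zikalze
  rule 3 (vowel merger): zikalze → zikalzi
  ⇒ Yotun zikalzi
Modor: *zikarze
  zikarze (rule 1 does not apply)
  zikarze → zikorze   [vowel merger]
  zikorze → zigorze   [intervocalic voicing]
  giving Modor zigorze.
Only *zikarze yields all of Yotun zikalzi, Modor zigorze.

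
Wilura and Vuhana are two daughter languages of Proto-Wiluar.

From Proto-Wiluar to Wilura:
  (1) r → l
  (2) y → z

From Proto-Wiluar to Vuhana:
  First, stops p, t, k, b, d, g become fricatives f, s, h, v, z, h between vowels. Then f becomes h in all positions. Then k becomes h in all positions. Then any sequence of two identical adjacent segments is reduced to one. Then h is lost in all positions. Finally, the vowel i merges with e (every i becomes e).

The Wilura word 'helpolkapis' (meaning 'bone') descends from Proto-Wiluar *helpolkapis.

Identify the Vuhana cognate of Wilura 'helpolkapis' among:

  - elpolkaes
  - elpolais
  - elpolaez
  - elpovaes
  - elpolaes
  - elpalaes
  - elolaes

elpolaes

Vuhana: *helpolkapis
  helpolkapis → helpolkafis   [intervocalic lenition]
  helpolkafis → helpolkahis   [unconditioned shift]
  helpolkahis → helpolhahis   [unconditioned shift]
  helpolhahis (rule 4 does not apply)
  helpolhahis → elpolais   [h-loss]
  elpolais → elpolaes   [vowel merger]
  giving Vuhana elpolaes.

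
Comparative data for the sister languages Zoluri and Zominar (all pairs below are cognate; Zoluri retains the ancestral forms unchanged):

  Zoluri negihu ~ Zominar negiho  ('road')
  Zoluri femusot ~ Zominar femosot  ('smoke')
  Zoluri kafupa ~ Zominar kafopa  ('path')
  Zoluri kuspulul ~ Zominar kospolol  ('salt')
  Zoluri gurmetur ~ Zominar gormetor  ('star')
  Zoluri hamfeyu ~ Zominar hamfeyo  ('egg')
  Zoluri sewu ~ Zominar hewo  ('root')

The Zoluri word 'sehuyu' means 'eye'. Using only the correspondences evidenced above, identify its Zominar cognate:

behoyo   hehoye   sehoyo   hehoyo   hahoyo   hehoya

hehoyo

sewu ~ hewo — Zoluri s corresponds to Zominar h word-initially before a front vowel.
femusot ~ femosot, kuspulul ~ kospolol — Zoluri u corresponds to Zominar o after a consonant, before a consonant other than r, m, n, p, b, f, v.
negihu ~ negiho, hamfeyu ~ hamfeyo — Zoluri u corresponds to Zominar o word-finally.
Applying these to Zoluri 'sehuyu':
  sehuyu → hehuyu   (s→h word-initially before a front vowel)
  hehuyu → hehoyu   (u→o after a consonant, before a consonant other than r, m, n, p, b, f, v)
  hehoyu → hehoyo   (u→o word-finally)
So the Zominar cognate is 'hehoyo'.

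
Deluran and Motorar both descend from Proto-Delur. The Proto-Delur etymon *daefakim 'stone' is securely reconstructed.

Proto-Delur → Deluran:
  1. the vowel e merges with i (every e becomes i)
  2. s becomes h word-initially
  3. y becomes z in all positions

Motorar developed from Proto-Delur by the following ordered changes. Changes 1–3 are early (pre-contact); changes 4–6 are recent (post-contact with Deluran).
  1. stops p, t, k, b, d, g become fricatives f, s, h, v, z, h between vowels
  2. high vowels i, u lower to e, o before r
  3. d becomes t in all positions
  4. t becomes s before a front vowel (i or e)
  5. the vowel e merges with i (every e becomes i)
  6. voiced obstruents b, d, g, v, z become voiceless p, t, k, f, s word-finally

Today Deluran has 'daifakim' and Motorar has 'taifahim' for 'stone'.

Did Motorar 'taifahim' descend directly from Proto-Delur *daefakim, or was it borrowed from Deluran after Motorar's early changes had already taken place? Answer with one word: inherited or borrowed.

inherited

If inherited, *daefakim would pass through all of Motorar's changes:
Motorar: *daefakim
  daefakim → daefahim   [intervocalic lenition]
  daefahim (rule 2 does not apply)
  daefahim → taefahim   [unconditioned shift]
  taefahim (rule 4 does not apply)
  taefahim → taifahim   [vowel merger]
  taifahim (rule 6 does not apply)
  giving Motorar taifahim.
If borrowed from Deluran 'daifakim' after the early changes, it would undergo only the recent ones:
  rule 4 (palatalisation): no change (daifakim)
  rule 5 (vowel merger): no change (daifakim)
  rule 6 (final devoicing): no change (daifakim)
  ⇒ as a loan: daifakim
Motorar 'taifahim' matches the inherited outcome exactly, so it is an inherited cognate, not a loan.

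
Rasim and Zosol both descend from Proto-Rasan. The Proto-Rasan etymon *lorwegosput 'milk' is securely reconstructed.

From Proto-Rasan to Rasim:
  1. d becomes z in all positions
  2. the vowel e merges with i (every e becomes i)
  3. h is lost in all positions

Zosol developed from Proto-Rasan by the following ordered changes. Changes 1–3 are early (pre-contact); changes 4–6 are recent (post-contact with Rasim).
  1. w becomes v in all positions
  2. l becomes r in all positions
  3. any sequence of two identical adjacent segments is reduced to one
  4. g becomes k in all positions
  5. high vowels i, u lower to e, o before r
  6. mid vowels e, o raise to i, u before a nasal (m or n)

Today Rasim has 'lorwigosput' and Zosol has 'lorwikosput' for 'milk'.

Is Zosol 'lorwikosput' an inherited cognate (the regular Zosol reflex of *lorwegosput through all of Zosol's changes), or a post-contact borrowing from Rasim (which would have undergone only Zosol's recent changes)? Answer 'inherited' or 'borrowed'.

borrowed

If inherited, *lorwegosput would pass through all of Zosol's changes:
Zosol: *lorwegosput
  lorwegosput → lorvegosput   [unconditioned shift]
  lorvegosput → rorvegosput   [unconditioned shift]
  rorvegosput (rule 3 does not apply)
  rorvegosput → rorvekosput   [unconditioned shift]
  rorvekosput (rule 5 does not apply)
  rorvekosput (rule 6 does not apply)
  giving Zosol rorvekosput.
If borrowed from Rasim 'lorwigosput' after the early changes, it would undergo only the recent ones:
  rule 4 (unconditioned shift): lorwigosput → lorwikosput
  rule 5 (pre-rhotic lowering): no change (lorwikosput)
  rule 6 (pre-nasal raising): no change (lorwikosput)
  ⇒ as a loan: lorwikosput
Zosol 'lorwikosput' matches the loan outcome 'lorwikosput', not the inherited 'rorvekosput' — it skipped the early Zosol changes, so it was borrowed from Rasim.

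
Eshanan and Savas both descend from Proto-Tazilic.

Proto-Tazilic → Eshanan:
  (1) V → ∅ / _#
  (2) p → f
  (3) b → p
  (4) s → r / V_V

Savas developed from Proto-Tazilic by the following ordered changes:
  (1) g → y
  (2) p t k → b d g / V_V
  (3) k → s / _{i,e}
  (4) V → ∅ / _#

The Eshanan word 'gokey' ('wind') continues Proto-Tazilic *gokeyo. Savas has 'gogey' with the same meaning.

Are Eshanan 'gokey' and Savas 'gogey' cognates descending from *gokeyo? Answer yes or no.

no

Derive the expected Savas reflex of *gokeyo:
Savas: *gokeyo
  gokeyo → yokeyo   [unconditioned shift]
  yokeyo → yogeyo   [intervocalic voicing]
  yogeyo (rule 3 does not apply)
  yogeyo → yogey   [apocope]
  giving Savas yogey.
The regular Savas reflex would be 'yogey', but the attested form is 'gogey'. The correspondence is irregular, so they are not cognates (the Savas form has a different source).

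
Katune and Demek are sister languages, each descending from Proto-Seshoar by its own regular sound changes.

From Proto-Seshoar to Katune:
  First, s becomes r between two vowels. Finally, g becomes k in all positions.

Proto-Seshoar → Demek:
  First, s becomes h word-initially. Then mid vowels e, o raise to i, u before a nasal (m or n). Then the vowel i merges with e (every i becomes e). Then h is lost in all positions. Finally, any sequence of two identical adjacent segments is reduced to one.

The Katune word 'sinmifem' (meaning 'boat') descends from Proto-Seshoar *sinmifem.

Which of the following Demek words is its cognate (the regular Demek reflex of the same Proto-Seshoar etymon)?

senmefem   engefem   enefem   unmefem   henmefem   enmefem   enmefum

enmefem

Demek: start from *sinmifem.
  rule 1 (debuccalisation): sinmifem → hinmifem
  rule 2 (pre-nasal raising): hinmifem → hinmifim
  rule 3 (vowel merger): hinmifim → henmefem
  rule 4 (h-loss): henmefem → enmefem
  rule 5: no change — enmefem
  ⇒ Demek enmefem
Only 'enmefem' matches the regular Demek development of *sinmifem.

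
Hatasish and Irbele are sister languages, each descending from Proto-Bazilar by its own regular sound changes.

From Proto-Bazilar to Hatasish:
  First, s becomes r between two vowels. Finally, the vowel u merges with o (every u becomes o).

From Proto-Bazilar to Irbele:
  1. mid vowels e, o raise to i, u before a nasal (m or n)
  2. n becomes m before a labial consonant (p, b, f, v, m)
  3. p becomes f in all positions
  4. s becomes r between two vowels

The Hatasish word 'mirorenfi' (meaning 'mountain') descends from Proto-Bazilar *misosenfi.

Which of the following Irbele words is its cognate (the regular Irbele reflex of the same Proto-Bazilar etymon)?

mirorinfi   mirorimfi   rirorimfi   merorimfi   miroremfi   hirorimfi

mirorimfi

Irbele: *misosenfi > misosinfi > misosimfi > mirorimfi  (by pre-nasal raising, nasal place assimilation, rhotacism)
The other candidates each miss or misapply at least one Irbele change.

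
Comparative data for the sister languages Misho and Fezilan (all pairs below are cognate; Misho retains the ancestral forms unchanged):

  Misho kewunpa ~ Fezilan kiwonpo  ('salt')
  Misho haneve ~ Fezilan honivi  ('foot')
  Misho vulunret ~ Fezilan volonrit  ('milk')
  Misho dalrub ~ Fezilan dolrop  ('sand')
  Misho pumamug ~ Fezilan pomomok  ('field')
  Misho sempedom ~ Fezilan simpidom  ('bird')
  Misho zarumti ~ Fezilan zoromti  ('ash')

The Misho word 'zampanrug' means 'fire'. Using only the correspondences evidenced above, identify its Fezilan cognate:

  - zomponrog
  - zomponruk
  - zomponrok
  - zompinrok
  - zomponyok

pumamug ~ pomomok — Misho a corresponds to Fezilan o after a consonant, before a nasal.
haneve ~ honivi — Misho a corresponds to Fezilan o after a consonant, before a nasal.
vulunret ~ volonrit, pumamug ~ pomomok — Misho u corresponds to Fezilan o after a consonant, before a consonant other than r, m, n, p, b, f, v.
pumamug ~ pomomok — Misho g corresponds to Fezilan k word-finally.
Applying these to Misho 'zampanrug':
  zampanrug → zompanrug   (a→o after a consonant, before a nasal)
  zompanrug → zomponrug   (a→o after a consonant, before a nasal)
  zomponrug → zomponrog   (u→o after a consonant, before a consonant other than r, m, n, p, b, f, v)
  zomponrog → zomponrok   (g→k word-finally)
So the Fezilan cognate is 'zomponrok'.

zomponrok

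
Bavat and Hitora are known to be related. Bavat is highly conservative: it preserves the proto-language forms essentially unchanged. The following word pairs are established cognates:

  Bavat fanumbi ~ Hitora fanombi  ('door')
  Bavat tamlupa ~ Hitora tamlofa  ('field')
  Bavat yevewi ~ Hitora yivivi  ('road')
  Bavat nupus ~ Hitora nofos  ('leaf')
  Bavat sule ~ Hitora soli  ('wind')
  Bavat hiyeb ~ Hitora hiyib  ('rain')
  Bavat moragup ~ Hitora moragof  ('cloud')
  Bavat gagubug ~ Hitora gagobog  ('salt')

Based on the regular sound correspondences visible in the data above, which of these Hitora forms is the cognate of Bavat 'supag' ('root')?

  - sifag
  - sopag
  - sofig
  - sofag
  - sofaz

tamlupa ~ tamlofa, nupus ~ nofos — Bavat u corresponds to Hitora o after a consonant, before a labial obstruent.
tamlupa ~ tamlofa — Bavat p corresponds to Hitora f between vowels (before a back vowel).
Applying these to Bavat 'supag':
  supag → sopag   (u→o after a consonant, before a labial obstruent)
  sopag → sofag   (p→f between vowels (before a back vowel))
So the Hitora cognate is 'sofag'.

sofag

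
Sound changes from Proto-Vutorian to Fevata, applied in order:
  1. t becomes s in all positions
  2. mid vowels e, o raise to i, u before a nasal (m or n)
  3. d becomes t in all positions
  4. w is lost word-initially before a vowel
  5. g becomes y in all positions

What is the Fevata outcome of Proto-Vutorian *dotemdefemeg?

Fevata: *dotemdefemeg
  dotemdefemeg → dosemdefemeg   [unconditioned shift]
  dosemdefemeg → dosimdefimeg   [pre-nasal raising]
  dosimdefimeg → tosimtefimeg   [unconditioned shift]
  tosimtefimeg (rule 4 does not apply)
  tosimtefimeg → tosimtefimey   [unconditioned shift]
  giving Fevata tosimtefimey.

tosimtefimey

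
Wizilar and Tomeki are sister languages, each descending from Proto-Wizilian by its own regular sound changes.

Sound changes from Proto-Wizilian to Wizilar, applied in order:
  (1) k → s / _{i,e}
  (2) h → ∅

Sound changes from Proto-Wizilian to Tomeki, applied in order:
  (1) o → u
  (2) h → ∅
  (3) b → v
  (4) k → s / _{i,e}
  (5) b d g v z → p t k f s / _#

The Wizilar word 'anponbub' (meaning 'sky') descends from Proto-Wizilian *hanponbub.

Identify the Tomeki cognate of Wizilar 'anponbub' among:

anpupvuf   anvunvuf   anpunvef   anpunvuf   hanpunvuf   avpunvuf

Tomeki: start from *hanponbub.
  rule 1 (vowel merger): hanponbub → hanpunbub
  rule 2 (h-loss): hanpunbub → anpunbub
  rule 3 (unconditioned shift): anpunbub → anpunvuv
  rule 4: no change — anpunvuv
  rule 5 (final devoicing): anpunvuv → anpunvuf
  ⇒ Tomeki anpunvuf
Only 'anpunvuf' matches the regular Tomeki development of *hanponbub.

anpunvuf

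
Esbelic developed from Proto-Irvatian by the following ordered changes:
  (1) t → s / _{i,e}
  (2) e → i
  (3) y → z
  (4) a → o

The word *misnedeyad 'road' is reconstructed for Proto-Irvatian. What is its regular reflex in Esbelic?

misnidizod

Esbelic: start from *misnedeyad.
  rule 1: no change — misnedeyad
  rule 2 (vowel merger): misnedeyad → misnidiyad
  rule 3 (unconditioned shift): misnidiyad → misnidizad
  rule 4 (vowel merger): misnidizad → misnidizod
  ⇒ Esbelic misnidizod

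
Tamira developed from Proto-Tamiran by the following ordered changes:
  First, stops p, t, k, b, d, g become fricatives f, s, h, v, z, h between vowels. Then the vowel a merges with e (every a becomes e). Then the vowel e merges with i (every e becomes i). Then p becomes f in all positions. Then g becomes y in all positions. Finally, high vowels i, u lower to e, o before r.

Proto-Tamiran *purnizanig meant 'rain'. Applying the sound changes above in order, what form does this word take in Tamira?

Tamira: start from *purnizanig.
  rule 1: no change — purnizanig
  rule 2 (vowel merger): purnizanig → purnizenig
  rule 3 (vowel merger): purnizenig → purnizinig
  rule 4 (unconditioned shift): purnizinig → furnizinig
  rule 5 (unconditioned shift): furnizinig → furniziniy
  rule 6 (pre-rhotic lowering): furniziniy → forniziniy
  ⇒ Tamira forniziniy

forniziniy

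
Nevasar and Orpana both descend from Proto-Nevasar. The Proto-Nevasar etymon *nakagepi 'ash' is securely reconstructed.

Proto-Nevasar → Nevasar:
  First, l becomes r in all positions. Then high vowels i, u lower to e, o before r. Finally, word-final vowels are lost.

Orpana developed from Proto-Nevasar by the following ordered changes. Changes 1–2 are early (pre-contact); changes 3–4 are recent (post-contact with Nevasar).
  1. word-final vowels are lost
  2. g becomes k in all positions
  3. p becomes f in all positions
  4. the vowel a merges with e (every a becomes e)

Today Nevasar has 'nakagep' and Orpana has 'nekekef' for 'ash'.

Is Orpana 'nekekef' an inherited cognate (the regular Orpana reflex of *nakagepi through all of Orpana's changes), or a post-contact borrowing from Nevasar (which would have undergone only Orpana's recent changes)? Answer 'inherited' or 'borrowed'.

If inherited, *nakagepi would pass through all of Orpana's changes:
Orpana: *nakagepi > nakagep > nakakep > nakakef > nekekef  (by apocope, unconditioned shift, unconditioned shift, vowel merger)
If borrowed from Nevasar 'nakagep' after the early changes, it would undergo only the recent ones:
  rule 3 (unconditioned shift): nakagep → nakagef
  rule 4 (vowel merger): nakagef → nekegef
  ⇒ as a loan: nekegef
Orpana 'nekekef' matches the inherited outcome exactly, so it is an inherited cognate, not a loan.

inherited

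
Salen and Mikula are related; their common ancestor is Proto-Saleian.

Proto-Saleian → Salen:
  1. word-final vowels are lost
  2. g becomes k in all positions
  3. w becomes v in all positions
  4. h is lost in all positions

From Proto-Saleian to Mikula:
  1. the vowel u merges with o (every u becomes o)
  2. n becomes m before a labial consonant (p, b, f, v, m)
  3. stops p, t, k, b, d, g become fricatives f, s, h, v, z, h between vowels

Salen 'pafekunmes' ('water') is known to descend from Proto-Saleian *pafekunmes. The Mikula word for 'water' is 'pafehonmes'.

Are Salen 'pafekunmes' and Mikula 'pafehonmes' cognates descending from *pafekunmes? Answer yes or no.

no

Derive the expected Mikula reflex of *pafekunmes:
Mikula: *pafekunmes
  pafekunmes → pafekonmes   [vowel merger]
  pafekonmes → pafekommes   [nasal place assimilation]
  pafekommes → pafehommes   [intervocalic lenition]
  giving Mikula pafehommes.
The regular Mikula reflex would be 'pafehommes', but the attested form is 'pafehonmes'. The correspondence is irregular, so they are not cognates (the Mikula form has a different source).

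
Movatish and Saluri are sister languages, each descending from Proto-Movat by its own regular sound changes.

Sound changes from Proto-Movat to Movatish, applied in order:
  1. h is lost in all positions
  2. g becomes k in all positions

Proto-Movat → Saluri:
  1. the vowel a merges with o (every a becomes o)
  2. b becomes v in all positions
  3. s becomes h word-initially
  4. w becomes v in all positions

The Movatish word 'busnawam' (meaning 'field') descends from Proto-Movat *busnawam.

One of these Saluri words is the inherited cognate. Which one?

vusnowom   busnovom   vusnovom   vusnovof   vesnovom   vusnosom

vusnovom

Saluri: start from *busnawam.
  rule 1 (vowel merger): busnawam → busnowom
  rule 2 (unconditioned shift): busnowom → vusnowom
  rule 3: no change — vusnowom
  rule 4 (unconditioned shift): vusnowom → vusnovom
  ⇒ Saluri vusnovom
The other candidates each miss or misapply at least one Saluri change.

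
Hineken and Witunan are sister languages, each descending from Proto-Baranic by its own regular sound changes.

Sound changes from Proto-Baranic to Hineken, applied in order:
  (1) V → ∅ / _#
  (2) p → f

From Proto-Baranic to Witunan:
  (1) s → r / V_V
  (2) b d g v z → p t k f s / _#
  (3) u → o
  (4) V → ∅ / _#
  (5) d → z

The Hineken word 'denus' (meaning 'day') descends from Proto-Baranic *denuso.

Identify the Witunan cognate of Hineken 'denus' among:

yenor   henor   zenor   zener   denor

Witunan: *denuso > denuro > denoro > denor > zenor  (by rhotacism, vowel merger, apocope, unconditioned shift)
Only 'zenor' matches the regular Witunan development of *denuso.

zenor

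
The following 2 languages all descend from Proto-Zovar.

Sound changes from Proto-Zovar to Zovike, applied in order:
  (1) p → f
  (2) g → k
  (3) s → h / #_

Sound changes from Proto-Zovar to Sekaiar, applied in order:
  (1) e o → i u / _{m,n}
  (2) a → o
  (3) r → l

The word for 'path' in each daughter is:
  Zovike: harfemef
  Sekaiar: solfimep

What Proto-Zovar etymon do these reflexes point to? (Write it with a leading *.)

*sarfemep

Position 2: Zovike has a, Sekaiar has o. Zovike preserves a here (none of its changes turn any other segment into a), so the proto-segment is *a.
Position 1: Zovike has h, Sekaiar has s. Sekaiar preserves s here (none of its changes turn any other segment into s), so the proto-segment is *s.
This points to *sarfemep. Verify forward in each daughter:
Zovike: start from *sarfemep.
  rule 1 (unconditioned shift): sarfemep → sarfemef
  rule 2: no change — sarfemef
  rule 3 (debuccalisation): sarfemef → harfemef
  ⇒ Zovike harfemef
Sekaiar: *sarfemep
  sarfemep → sarfimep   [pre-nasal raising]
  sarfimep → sorfimep   [vowel merger]
  sorfimep → solfimep   [unconditioned shift]
  giving Sekaiar solfimep.
Only *sarfemep yields all of Zovike harfemef, Sekaiar solfimep.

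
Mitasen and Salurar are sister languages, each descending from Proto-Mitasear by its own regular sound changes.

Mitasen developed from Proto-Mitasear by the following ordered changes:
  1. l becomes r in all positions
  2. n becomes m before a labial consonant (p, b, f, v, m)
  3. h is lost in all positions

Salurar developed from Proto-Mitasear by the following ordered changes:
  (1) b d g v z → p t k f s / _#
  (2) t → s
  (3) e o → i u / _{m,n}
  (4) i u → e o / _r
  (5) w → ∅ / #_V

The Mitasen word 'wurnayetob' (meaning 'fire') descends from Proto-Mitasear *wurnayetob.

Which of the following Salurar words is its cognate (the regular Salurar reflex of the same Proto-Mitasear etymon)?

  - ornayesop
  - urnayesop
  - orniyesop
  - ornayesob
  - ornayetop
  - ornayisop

ornayesop

Salurar: start from *wurnayetob.
  rule 1 (final devoicing): wurnayetob → wurnayetop
  rule 2 (unconditioned shift): wurnayetop → wurnayesop
  rule 3: no change — wurnayesop
  rule 4 (pre-rhotic lowering): wurnayesop → wornayesop
  rule 5 (glide loss): wornayesop → ornayesop
  ⇒ Salurar ornayesop
The other candidates each miss or misapply at least one Salurar change.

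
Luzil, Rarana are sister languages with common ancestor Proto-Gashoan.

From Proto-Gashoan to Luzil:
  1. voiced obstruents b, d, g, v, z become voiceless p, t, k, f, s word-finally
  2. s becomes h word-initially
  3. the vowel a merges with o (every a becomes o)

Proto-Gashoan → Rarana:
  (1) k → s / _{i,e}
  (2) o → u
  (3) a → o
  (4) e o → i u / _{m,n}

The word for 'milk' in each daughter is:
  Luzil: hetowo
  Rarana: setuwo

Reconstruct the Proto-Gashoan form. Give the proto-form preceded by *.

*setowa

Position 1: Luzil has h, Rarana has s. Taking the neighbouring segments as reconstructed: Luzil h could go back to *s or *h; Rarana s could go back to *k or *s — the one source consistent with every daughter is *s.
Position 6: Luzil has o, Rarana has o. In Rarana, o can only continue *a, so the proto-segment is *a.
Position 4: Luzil has o, Rarana has u. Taking the neighbouring segments as reconstructed: Luzil o could go back to *a or *o; Rarana u could go back to *o or *u — the one source consistent with every daughter is *o.
The remaining positions agree across the daughters. Check the candidate against every language:
Luzil: start from *setowa.
  rule 1: no change — setowa
  rule 2 (debuccalisation): setowa → hetowa
  rule 3 (vowel merger): hetowa → hetowo
  ⇒ Luzil hetowo
Rarana: start from *setowa.
  rule 1: no change — setowa
  rule 2 (vowel merger): setowa → setuwa
  rule 3 (vowel merger): setuwa → setuwo
  rule 4: no change — setuwo
  ⇒ Rarana setuwo
No other proto-form is consistent with every reflex, so the reconstruction is *setowa.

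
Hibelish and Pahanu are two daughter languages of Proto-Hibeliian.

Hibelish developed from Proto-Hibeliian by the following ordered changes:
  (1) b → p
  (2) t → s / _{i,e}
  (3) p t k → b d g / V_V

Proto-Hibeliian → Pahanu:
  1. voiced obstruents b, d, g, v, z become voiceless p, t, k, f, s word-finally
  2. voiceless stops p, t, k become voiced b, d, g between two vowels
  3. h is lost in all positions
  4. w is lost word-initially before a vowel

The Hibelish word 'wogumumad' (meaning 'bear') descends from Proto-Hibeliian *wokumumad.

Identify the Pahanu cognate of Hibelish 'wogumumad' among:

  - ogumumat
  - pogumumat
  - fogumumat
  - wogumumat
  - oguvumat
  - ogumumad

ogumumat

Pahanu: start from *wokumumad.
  rule 1 (final devoicing): wokumumad → wokumumat
  rule 2 (intervocalic voicing): wokumumat → wogumumat
  rule 3: no change — wogumumat
  rule 4 (glide loss): wogumumat → ogumumat
  ⇒ Pahanu ogumumat
Only 'ogumumat' matches the regular Pahanu development of *wokumumad.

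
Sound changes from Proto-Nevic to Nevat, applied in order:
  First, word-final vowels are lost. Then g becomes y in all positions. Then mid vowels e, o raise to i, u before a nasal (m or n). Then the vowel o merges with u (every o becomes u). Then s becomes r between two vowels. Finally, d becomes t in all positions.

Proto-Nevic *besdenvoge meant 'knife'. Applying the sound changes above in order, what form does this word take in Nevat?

bestinvuy

Nevat: *besdenvoge > besdenvog > besdenvoy > besdinvoy > besdinvuy > bestinvuy  (by apocope, unconditioned shift, pre-nasal raising, vowel merger, unconditioned shift)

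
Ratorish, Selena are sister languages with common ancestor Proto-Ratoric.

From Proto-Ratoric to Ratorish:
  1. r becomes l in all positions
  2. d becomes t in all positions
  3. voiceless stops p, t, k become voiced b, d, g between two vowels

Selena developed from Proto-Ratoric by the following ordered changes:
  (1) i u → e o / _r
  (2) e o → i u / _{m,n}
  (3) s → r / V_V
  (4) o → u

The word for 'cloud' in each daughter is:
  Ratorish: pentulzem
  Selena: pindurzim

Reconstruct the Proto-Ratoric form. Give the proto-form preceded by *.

*pendurzem

Position 4: Ratorish has t, Selena has d. Selena preserves d here (none of its changes turn any other segment into d), so the proto-segment is *d.
Position 6: Ratorish has l, Selena has r. Taking the neighbouring segments as reconstructed: Ratorish l could go back to *l or *r; Selena r can only go back to *r — the one source consistent with every daughter is *r.
Continuing position by position gives *pendurzem; check it forward:
Ratorish: *pendurzem
  pendurzem → pendulzem   [unconditioned shift]
  pendulzem → pentulzem   [unconditioned shift]
  pentulzem (rule 3 does not apply)
  giving Ratorish pentulzem.
Selena: *pendurzem > pendorzem > pindorzim > pindurzim  (by pre-rhotic lowering, pre-nasal raising, vowel merger)
No other proto-form is consistent with every reflex, so the reconstruction is *pendurzem.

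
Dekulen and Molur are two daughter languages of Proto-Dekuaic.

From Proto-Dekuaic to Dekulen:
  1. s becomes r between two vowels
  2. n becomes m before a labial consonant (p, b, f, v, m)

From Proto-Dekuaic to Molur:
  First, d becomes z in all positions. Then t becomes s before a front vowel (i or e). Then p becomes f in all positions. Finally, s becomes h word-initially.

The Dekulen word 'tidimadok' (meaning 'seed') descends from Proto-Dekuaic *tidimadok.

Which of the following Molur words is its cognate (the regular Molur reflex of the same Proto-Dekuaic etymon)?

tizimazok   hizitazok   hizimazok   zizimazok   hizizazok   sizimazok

Molur: *tidimadok > tizimazok > sizimazok > hizimazok  (by unconditioned shift, palatalisation, debuccalisation)
The other candidates each miss or misapply at least one Molur change.

hizimazok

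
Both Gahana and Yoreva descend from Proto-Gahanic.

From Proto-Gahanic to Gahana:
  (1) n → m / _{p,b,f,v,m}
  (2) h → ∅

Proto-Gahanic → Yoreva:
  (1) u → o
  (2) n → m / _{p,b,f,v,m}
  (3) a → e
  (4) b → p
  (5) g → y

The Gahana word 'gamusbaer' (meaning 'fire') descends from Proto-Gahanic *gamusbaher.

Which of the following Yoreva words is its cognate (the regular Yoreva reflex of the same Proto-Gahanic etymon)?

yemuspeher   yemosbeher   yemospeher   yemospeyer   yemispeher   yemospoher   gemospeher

yemospeher

Yoreva: *gamusbaher > gamosbaher > gemosbeher > gemospeher > yemospeher  (by vowel merger, vowel merger, unconditioned shift, unconditioned shift)
The other candidates each miss or misapply at least one Yoreva change.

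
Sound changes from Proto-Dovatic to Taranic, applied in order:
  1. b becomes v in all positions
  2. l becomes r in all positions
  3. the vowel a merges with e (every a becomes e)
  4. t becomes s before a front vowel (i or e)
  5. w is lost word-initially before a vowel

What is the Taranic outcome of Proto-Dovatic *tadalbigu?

Taranic: *tadalbigu
  tadalbigu → tadalvigu   [unconditioned shift]
  tadalvigu → tadarvigu   [unconditioned shift]
  tadarvigu → tedervigu   [vowel merger]
  tedervigu → sedervigu   [palatalisation]
  sedervigu (rule 5 does not apply)
  giving Taranic sedervigu.

sedervigu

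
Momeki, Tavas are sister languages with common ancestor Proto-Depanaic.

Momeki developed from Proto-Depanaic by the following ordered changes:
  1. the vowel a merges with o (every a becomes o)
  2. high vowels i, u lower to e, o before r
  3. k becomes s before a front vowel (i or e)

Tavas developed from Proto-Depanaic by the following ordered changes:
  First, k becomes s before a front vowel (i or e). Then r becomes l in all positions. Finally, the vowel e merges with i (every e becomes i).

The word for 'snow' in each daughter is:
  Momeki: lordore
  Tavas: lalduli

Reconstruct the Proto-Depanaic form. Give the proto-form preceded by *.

*lardure

Position 7: Momeki has e, Tavas has i. Taking the neighbouring segments as reconstructed: Momeki e can only go back to *e; Tavas i could go back to *e or *i — the one source consistent with every daughter is *e.
Position 5: Momeki has o, Tavas has u. Tavas preserves u here (none of its changes turn any other segment into u), so the proto-segment is *u.
Continuing position by position gives *lardure; check it forward:
Momeki: *lardure
  lardure → lordure   [vowel merger]
  lordure → lordore   [pre-rhotic lowering]
  lordore (rule 3 does not apply)
  giving Momeki lordore.
Tavas: *lardure
  lardure (rule 1 does not apply)
  lardure → laldule   [unconditioned shift]
  laldule → lalduli   [vowel merger]
  giving Tavas lalduli.
*lardure is the unique common source.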